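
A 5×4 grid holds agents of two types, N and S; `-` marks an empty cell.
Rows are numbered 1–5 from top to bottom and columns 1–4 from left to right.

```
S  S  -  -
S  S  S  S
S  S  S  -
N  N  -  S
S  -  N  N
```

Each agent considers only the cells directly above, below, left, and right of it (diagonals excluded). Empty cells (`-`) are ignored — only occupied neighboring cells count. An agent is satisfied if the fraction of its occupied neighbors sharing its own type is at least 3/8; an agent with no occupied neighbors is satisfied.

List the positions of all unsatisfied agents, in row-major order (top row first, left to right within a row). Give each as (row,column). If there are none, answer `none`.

Row 1: (1,1)S 2/2 ok · (1,2)S 2/2 ok
Row 2: (2,1)S 3/3 ok · (2,2)S 4/4 ok · (2,3)S 3/3 ok · (2,4)S 1/1 ok
Row 3: (3,1)S 2/3 ok · (3,2)S 3/4 ok · (3,3)S 2/2 ok
Row 4: (4,1)N 1/3 unhappy · (4,2)N 1/2 ok · (4,4)S 0/1 unhappy
Row 5: (5,1)S 0/1 unhappy · (5,3)N 1/1 ok · (5,4)N 1/2 ok

(4,1), (4,4), (5,1)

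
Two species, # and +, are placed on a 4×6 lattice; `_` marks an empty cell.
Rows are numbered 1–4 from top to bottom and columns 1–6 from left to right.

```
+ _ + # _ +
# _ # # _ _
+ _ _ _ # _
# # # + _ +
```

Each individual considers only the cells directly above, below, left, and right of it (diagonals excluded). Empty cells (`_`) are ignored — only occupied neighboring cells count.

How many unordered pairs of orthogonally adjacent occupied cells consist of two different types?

6

Scan each occupied cell's neighbors to the right and below so each pair is counted once.
From row 1: 3 unlike of 4 pairs (running 3/4).
From row 2: 1 unlike of 2 pairs (running 4/6).
From row 3: 1 unlike of 1 pairs (running 5/7).
From row 4: 1 unlike of 3 pairs (running 6/10).
Total adjacent occupied pairs: 10; unlike-type pairs: 6.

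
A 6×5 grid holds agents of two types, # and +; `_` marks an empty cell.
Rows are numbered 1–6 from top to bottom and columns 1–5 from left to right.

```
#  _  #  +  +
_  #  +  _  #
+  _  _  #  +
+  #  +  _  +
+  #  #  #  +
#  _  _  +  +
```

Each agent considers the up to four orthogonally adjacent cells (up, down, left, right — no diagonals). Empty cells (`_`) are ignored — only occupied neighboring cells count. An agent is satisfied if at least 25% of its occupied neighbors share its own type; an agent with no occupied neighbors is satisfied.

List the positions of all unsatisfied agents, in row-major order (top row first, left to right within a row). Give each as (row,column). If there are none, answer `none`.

Row 1: (1,1)# 0/0 ok · (1,3)# 0/2 unhappy · (1,4)+ 1/2 ok · (1,5)+ 1/2 ok
Row 2: (2,2)# 0/1 unhappy · (2,3)+ 0/2 unhappy · (2,5)# 0/2 unhappy
Row 3: (3,1)+ 1/1 ok · (3,4)# 0/1 unhappy · (3,5)+ 1/3 ok
Row 4: (4,1)+ 2/3 ok · (4,2)# 1/3 ok · (4,3)+ 0/2 unhappy · (4,5)+ 2/2 ok
Row 5: (5,1)+ 1/3 ok · (5,2)# 2/3 ok · (5,3)# 2/3 ok · (5,4)# 1/3 ok · (5,5)+ 2/3 ok
Row 6: (6,1)# 0/1 unhappy · (6,4)+ 1/2 ok · (6,5)+ 2/2 ok

(1,3), (2,2), (2,3), (2,5), (3,4), (4,3), (6,1)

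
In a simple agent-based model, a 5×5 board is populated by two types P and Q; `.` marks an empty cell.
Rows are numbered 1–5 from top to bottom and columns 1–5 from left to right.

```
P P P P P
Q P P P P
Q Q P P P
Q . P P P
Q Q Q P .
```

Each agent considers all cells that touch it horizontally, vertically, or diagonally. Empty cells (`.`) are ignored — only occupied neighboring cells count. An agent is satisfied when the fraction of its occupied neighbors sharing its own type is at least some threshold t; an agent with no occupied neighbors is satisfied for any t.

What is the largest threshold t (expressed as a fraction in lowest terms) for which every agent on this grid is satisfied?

1/4

Row 1: (1,1)P 2/3 · (1,2)P 4/5 · (1,3)P 5/5 · (1,4)P 5/5 · (1,5)P 3/3
Row 2: (2,1)Q 2/5 · (2,2)P 5/8 · (2,3)P 7/8 · (2,4)P 8/8 · (2,5)P 5/5
Row 3: (3,1)Q 3/4 · (3,2)Q 3/7 · (3,3)P 6/7 · (3,4)P 8/8 · (3,5)P 5/5
Row 4: (4,1)Q 4/4 · (4,3)P 4/7 · (4,4)P 6/7 · (4,5)P 4/4
Row 5: (5,1)Q 2/2 · (5,2)Q 3/4 · (5,3)Q 1/4 · (5,4)P 3/4
The smallest same-type fraction is 1/4 at (5,3), which reduces to 1/4. Any threshold above that leaves this agent unsatisfied.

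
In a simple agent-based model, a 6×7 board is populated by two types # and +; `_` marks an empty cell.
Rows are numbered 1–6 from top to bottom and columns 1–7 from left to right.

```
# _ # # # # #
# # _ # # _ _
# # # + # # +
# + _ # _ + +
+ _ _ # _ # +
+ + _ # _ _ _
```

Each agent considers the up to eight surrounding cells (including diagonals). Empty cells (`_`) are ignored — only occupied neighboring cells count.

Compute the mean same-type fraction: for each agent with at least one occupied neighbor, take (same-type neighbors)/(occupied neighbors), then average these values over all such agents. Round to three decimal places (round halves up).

Row 1: (1,1)# 2/2 · (1,3)# 3/3 · (1,4)# 4/4 · (1,5)# 4/4 · (1,6)# 3/3 · (1,7)# 1/1
Row 2: (2,1)# 4/4 · (2,2)# 6/6 · (2,4)# 6/7 · (2,5)# 6/7
Row 3: (3,1)# 4/5 · (3,2)# 5/6 · (3,3)# 4/6 · (3,4)+ 0/5 · (3,5)# 4/6 · (3,6)# 2/5 · (3,7)+ 2/3
Row 4: (4,1)# 2/4 · (4,2)+ 1/5 · (4,4)# 3/4 · (4,6)+ 3/6 · (4,7)+ 3/5
Row 5: (5,1)+ 3/4 · (5,4)# 2/2 · (5,6)# 0/3 · (5,7)+ 2/3
Row 6: (6,1)+ 2/2 · (6,2)+ 2/2 · (6,4)# 1/1
Sum over 29 agents: 2/2 + 3/3 + 4/4 + 4/4 + 3/3 + 1/1 + 4/4 + 6/6 + 6/7 + 6/7 + 4/5 + 5/6 + 4/6 + 0/5 + 4/6 + 2/5 + 2/3 + 2/4 + 1/5 + 3/4 + 3/6 + 3/5 + 3/4 + 2/2 + 0/3 + 2/3 + 2/2 + 2/2 + 1/1 = 152/7; mean = 152/7 ÷ 29 = 152/203 = 0.748768… → 0.749.

0.749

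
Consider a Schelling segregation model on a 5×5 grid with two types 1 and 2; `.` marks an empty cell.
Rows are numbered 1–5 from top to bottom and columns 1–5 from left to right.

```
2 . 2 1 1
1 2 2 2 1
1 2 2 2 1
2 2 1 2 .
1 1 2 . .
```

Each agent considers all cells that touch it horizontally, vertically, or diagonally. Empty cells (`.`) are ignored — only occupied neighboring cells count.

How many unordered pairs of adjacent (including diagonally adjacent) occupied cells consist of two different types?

Scan each occupied cell's neighbors to the right and below (and the two forward diagonals) so each pair is counted once.
From row 1: 5 unlike of 12 pairs (running 5/12).
From row 2: 6 unlike of 17 pairs (running 11/29).
From row 3: 8 unlike of 15 pairs (running 19/44).
From row 4: 7 unlike of 11 pairs (running 26/55).
From row 5: 1 unlike of 2 pairs (running 27/57).
Total adjacent occupied pairs: 57; unlike-type pairs: 27.

27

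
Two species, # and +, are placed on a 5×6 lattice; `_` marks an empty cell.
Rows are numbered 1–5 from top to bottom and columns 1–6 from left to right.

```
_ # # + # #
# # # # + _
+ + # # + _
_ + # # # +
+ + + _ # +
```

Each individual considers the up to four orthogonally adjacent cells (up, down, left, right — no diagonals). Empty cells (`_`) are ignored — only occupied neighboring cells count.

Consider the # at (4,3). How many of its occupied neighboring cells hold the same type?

2

Occupied neighbors of (4,3): (3,3)=#, (5,3)=+, (4,2)=+, (4,4)=#.
Same type (#): 2 of 4.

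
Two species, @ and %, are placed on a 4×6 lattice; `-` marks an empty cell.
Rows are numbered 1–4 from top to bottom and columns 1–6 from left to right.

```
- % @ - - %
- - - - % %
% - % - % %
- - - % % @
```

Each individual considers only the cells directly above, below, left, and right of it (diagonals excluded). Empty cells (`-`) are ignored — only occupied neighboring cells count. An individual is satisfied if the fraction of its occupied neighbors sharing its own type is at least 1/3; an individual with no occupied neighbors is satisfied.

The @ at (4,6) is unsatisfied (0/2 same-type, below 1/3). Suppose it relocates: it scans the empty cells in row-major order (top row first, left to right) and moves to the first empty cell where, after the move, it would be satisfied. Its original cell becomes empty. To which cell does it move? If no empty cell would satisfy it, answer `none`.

Vacating (4,6). Empty cells in order:
  (1,1): 0/1 same-type → still unsatisfied.
  (1,4): 1/1 same-type → satisfied — stop here.

(1,4)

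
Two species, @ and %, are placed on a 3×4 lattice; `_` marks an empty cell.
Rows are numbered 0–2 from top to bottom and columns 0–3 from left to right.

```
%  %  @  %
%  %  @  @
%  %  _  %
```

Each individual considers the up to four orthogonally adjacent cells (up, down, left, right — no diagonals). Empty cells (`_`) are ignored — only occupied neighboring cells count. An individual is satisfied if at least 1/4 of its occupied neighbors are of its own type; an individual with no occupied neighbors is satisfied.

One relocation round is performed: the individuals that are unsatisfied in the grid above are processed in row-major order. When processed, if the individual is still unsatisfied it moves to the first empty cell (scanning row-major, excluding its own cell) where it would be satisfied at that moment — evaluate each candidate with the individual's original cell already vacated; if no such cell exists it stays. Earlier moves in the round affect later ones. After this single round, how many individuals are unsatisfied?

Initially unsatisfied (in order): (0,3), (2,3).
  (0,3) → (2,2).
  (2,3): now satisfied by earlier moves; stays.
Resulting grid:
% % @ _
% % @ @
% % % %
All satisfied now.

0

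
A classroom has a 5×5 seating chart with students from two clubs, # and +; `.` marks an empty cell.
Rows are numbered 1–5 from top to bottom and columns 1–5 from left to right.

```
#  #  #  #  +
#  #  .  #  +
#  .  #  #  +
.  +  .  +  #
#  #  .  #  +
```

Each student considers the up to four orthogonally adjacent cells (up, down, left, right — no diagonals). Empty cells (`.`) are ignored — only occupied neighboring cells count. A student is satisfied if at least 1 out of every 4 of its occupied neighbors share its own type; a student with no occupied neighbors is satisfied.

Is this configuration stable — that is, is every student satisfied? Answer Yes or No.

Row 1: (1,1)# 2/2 satisfied · (1,2)# 3/3 satisfied · (1,3)# 2/2 satisfied · (1,4)# 2/3 satisfied · (1,5)+ 1/2 satisfied
Row 2: (2,1)# 3/3 satisfied · (2,2)# 2/2 satisfied · (2,4)# 2/3 satisfied · (2,5)+ 2/3 satisfied
Row 3: (3,1)# 1/1 satisfied · (3,3)# 1/1 satisfied · (3,4)# 2/4 satisfied · (3,5)+ 1/3 satisfied
Row 4: (4,2)+ 0/1 not · (4,4)+ 0/3 not · (4,5)# 0/3 not
Row 5: (5,1)# 1/1 satisfied · (5,2)# 1/2 satisfied · (5,4)# 0/2 not · (5,5)+ 0/2 not
For instance (4,2) has only 0/1 same-type neighbors, below 1/4.

No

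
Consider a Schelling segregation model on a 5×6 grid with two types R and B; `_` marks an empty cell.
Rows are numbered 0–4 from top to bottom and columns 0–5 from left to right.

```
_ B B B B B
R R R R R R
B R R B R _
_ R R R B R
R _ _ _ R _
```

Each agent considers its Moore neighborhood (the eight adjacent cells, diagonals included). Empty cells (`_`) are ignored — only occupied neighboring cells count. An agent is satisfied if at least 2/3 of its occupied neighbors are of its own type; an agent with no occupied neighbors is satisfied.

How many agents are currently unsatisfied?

14

Row 0: (0,1)B 1/4 ✗ · (0,2)B 2/5 ✗ · (0,3)B 2/5 ✗ · (0,4)B 2/5 ✗ · (0,5)B 1/3 ✗
Row 1: (1,0)R 2/4 ✗ · (1,1)R 4/7 ✗ · (1,2)R 4/8 ✗ · (1,3)R 4/8 ✗ · (1,4)R 3/7 ✗ · (1,5)R 2/4 ✗
Row 2: (2,0)B 0/4 ✗ · (2,1)R 6/7 ✓ · (2,2)R 7/8 ✓ · (2,3)B 1/8 ✗ · (2,4)R 5/7 ✓
Row 3: (3,1)R 4/5 ✓ · (3,2)R 4/5 ✓ · (3,3)R 4/6 ✓ · (3,4)B 1/5 ✗ · (3,5)R 2/3 ✓
Row 4: (4,0)R 1/1 ✓ · (4,4)R 2/3 ✓
Unsatisfied: (0,1), (0,2), (0,3), (0,4), (0,5), (1,0), (1,1), (1,2), (1,3), (1,4), (1,5), (2,0), (2,3), (3,4) — 14 in total.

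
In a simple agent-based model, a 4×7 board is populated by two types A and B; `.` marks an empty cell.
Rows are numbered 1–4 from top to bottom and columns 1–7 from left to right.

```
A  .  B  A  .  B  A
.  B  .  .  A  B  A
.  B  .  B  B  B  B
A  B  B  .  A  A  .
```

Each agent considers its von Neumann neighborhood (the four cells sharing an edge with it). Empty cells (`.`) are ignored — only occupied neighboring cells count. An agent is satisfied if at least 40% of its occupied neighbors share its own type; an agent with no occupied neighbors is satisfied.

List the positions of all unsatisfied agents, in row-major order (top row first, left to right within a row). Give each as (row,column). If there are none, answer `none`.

Row 1: (1,1)A 0/0 ✓ · (1,3)B 0/1 ✗ · (1,4)A 0/1 ✗ · (1,6)B 1/2 ✓ · (1,7)A 1/2 ✓
Row 2: (2,2)B 1/1 ✓ · (2,5)A 0/2 ✗ · (2,6)B 2/4 ✓ · (2,7)A 1/3 ✗
Row 3: (3,2)B 2/2 ✓ · (3,4)B 1/1 ✓ · (3,5)B 2/4 ✓ · (3,6)B 3/4 ✓ · (3,7)B 1/2 ✓
Row 4: (4,1)A 0/1 ✗ · (4,2)B 2/3 ✓ · (4,3)B 1/1 ✓ · (4,5)A 1/2 ✓ · (4,6)A 1/2 ✓

(1,3), (1,4), (2,5), (2,7), (4,1)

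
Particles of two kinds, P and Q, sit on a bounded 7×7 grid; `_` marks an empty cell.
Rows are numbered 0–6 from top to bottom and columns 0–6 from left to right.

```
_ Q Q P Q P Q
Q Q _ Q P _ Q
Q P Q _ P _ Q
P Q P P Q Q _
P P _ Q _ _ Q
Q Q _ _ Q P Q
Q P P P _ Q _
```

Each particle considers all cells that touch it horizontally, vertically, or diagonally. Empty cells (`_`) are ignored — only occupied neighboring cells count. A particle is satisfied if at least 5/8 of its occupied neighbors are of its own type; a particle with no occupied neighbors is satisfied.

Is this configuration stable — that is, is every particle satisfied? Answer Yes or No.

Row 0: (0,1)Q 3/3 ok · (0,2)Q 3/4 ok · (0,3)P 1/4 unhappy · (0,4)Q 1/4 unhappy · (0,5)P 1/4 unhappy · (0,6)Q 1/2 unhappy
Row 1: (1,0)Q 3/4 ok · (1,1)Q 5/6 ok · (1,3)Q 3/6 unhappy · (1,4)P 3/5 unhappy · (1,6)Q 2/3 ok
Row 2: (2,0)Q 3/5 unhappy · (2,1)P 2/7 unhappy · (2,2)Q 3/6 unhappy · (2,4)P 2/5 unhappy · (2,6)Q 2/2 ok
Row 3: (3,0)P 3/5 unhappy · (3,1)Q 2/7 unhappy · (3,2)P 3/6 unhappy · (3,3)P 2/5 unhappy · (3,4)Q 2/4 unhappy · (3,5)Q 3/4 ok
Row 4: (4,0)P 2/5 unhappy · (4,1)P 3/6 unhappy · (4,3)Q 2/4 unhappy · (4,6)Q 2/3 ok
Row 5: (5,0)Q 2/5 unhappy · (5,1)Q 2/6 unhappy · (5,4)Q 2/4 unhappy · (5,5)P 0/4 unhappy · (5,6)Q 2/3 ok
Row 6: (6,0)Q 2/3 ok · (6,1)P 1/4 unhappy · (6,2)P 2/3 ok · (6,3)P 1/2 unhappy · (6,5)Q 2/3 ok
For instance (0,3) has only 1/4 same-type neighbors, below 5/8.

No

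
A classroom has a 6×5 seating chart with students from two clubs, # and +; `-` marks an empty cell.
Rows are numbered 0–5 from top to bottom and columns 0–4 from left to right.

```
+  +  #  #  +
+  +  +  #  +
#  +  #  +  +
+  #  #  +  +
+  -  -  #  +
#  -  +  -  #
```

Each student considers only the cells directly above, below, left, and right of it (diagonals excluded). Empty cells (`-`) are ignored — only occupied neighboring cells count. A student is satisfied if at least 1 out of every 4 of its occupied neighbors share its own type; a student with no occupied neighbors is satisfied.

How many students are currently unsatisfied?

4

(0,0)+ 2/2 ok
(0,1)+ 2/3 ok
(0,2)# 1/3 ok
(0,3)# 2/3 ok
(0,4)+ 1/2 ok
(1,0)+ 2/3 ok
(1,1)+ 4/4 ok
(1,2)+ 1/4 ok
(1,3)# 1/4 ok
(1,4)+ 2/3 ok
(2,0)# 0/3 unhappy
(2,1)+ 1/4 ok
(2,2)# 1/4 ok
(2,3)+ 2/4 ok
(2,4)+ 3/3 ok
(3,0)+ 1/3 ok
(3,1)# 1/3 ok
(3,2)# 2/3 ok
(3,3)+ 2/4 ok
(3,4)+ 3/3 ok
(4,0)+ 1/2 ok
(4,3)# 0/2 unhappy
(4,4)+ 1/3 ok
(5,0)# 0/1 unhappy
(5,2)+ 0/0 ok
(5,4)# 0/1 unhappy
Unsatisfied: (2,0), (4,3), (5,0), (5,4) — 4 in total.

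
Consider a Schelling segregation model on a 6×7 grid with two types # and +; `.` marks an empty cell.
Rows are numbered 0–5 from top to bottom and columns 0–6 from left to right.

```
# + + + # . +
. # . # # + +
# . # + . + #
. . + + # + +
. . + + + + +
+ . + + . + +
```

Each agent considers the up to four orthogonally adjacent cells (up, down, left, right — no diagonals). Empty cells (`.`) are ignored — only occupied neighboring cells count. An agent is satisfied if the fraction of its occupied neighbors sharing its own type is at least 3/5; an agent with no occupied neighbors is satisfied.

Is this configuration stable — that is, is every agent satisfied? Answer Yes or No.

Row 0: (0,0)# 0/1 unhappy · (0,1)+ 1/3 unhappy · (0,2)+ 2/2 ok · (0,3)+ 1/3 unhappy · (0,4)# 1/2 unhappy · (0,6)+ 1/1 ok
Row 1: (1,1)# 0/1 unhappy · (1,3)# 1/3 unhappy · (1,4)# 2/3 ok · (1,5)+ 2/3 ok · (1,6)+ 2/3 ok
Row 2: (2,0)# 0/0 ok · (2,2)# 0/2 unhappy · (2,3)+ 1/3 unhappy · (2,5)+ 2/3 ok · (2,6)# 0/3 unhappy
Row 3: (3,2)+ 2/3 ok · (3,3)+ 3/4 ok · (3,4)# 0/3 unhappy · (3,5)+ 3/4 ok · (3,6)+ 2/3 ok
Row 4: (4,2)+ 3/3 ok · (4,3)+ 4/4 ok · (4,4)+ 2/3 ok · (4,5)+ 4/4 ok · (4,6)+ 3/3 ok
Row 5: (5,0)+ 0/0 ok · (5,2)+ 2/2 ok · (5,3)+ 2/2 ok · (5,5)+ 2/2 ok · (5,6)+ 2/2 ok
For instance (0,0) has only 0/1 same-type neighbors, below 3/5.

No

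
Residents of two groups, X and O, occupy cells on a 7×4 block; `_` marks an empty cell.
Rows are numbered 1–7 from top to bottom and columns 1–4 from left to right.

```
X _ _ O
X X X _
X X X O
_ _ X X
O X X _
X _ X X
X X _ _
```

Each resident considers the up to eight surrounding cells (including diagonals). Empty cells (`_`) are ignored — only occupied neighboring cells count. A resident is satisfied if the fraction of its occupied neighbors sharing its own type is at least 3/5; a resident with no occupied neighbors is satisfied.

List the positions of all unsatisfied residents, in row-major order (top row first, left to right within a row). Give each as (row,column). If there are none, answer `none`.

(1,1)X 2/2 satisfied
(1,4)O 0/1 not
(2,1)X 4/4 satisfied
(2,2)X 6/6 satisfied
(2,3)X 3/5 satisfied
(3,1)X 3/3 satisfied
(3,2)X 6/6 satisfied
(3,3)X 5/6 satisfied
(3,4)O 0/4 not
(4,3)X 5/6 satisfied
(4,4)X 3/4 satisfied
(5,1)O 0/2 not
(5,2)X 4/5 satisfied
(5,3)X 5/5 satisfied
(6,1)X 3/4 satisfied
(6,3)X 4/4 satisfied
(6,4)X 2/2 satisfied
(7,1)X 2/2 satisfied
(7,2)X 3/3 satisfied

(1,4), (3,4), (5,1)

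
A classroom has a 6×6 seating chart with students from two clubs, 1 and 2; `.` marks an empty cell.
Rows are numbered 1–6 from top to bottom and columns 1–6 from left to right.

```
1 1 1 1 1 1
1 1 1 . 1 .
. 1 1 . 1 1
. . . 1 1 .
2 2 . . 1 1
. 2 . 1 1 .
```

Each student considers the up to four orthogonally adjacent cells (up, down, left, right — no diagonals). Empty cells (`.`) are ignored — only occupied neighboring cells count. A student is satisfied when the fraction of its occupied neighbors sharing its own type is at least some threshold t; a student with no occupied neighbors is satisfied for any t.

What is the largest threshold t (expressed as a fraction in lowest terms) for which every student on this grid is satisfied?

1/1

Row 1: (1,1)1 2/2 · (1,2)1 3/3 · (1,3)1 3/3 · (1,4)1 2/2 · (1,5)1 3/3 · (1,6)1 1/1
Row 2: (2,1)1 2/2 · (2,2)1 4/4 · (2,3)1 3/3 · (2,5)1 2/2
Row 3: (3,2)1 2/2 · (3,3)1 2/2 · (3,5)1 3/3 · (3,6)1 1/1
Row 4: (4,4)1 1/1 · (4,5)1 3/3
Row 5: (5,1)2 1/1 · (5,2)2 2/2 · (5,5)1 3/3 · (5,6)1 1/1
Row 6: (6,2)2 1/1 · (6,4)1 1/1 · (6,5)1 2/2
The smallest same-type fraction is 2/2 at (1,1), which reduces to 1/1. Any threshold above that leaves this student unsatisfied.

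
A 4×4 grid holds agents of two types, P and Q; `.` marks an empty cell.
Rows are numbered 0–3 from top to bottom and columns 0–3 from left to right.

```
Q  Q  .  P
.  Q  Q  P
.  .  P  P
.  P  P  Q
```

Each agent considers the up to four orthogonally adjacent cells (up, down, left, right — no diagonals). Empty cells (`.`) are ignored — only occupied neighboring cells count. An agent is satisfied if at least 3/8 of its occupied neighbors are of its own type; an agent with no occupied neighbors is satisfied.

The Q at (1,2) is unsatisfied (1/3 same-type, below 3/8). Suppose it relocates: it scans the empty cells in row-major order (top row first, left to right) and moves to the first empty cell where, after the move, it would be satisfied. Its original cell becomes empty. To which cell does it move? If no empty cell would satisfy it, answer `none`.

Vacating (1,2). Empty cells in order:
  (0,2): 1/2 same-type → satisfied — stop here.

(0,2)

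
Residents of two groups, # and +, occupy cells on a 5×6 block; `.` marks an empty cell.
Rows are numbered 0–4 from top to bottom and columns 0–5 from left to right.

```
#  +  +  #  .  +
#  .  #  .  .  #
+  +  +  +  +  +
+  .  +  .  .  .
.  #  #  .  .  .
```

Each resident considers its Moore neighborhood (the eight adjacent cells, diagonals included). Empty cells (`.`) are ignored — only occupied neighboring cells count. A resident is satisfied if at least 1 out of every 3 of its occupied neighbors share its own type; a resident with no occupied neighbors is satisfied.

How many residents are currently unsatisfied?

5

Row 0: (0,0)# 1/2 satisfied · (0,1)+ 1/4 not · (0,2)+ 1/3 satisfied · (0,3)# 1/2 satisfied · (0,5)+ 0/1 not
Row 1: (1,0)# 1/4 not · (1,2)# 1/6 not · (1,5)# 0/3 not
Row 2: (2,0)+ 2/3 satisfied · (2,1)+ 4/6 satisfied · (2,2)+ 3/4 satisfied · (2,3)+ 3/4 satisfied · (2,4)+ 2/3 satisfied · (2,5)+ 1/2 satisfied
Row 3: (3,0)+ 2/3 satisfied · (3,2)+ 3/5 satisfied
Row 4: (4,1)# 1/3 satisfied · (4,2)# 1/2 satisfied
Unsatisfied: (0,1), (0,5), (1,0), (1,2), (1,5) — 5 in total.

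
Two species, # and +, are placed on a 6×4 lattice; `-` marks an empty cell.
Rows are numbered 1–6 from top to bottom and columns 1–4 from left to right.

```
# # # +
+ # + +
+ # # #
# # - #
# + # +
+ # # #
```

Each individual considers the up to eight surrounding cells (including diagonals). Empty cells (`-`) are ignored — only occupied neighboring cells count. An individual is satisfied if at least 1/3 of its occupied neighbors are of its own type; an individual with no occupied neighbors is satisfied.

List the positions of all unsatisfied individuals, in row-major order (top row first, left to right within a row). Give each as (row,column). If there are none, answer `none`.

(2,1), (2,3), (3,1), (5,2), (5,4)

(1,1)# 2/3 satisfied
(1,2)# 3/5 satisfied
(1,3)# 2/5 satisfied
(1,4)+ 2/3 satisfied
(2,1)+ 1/5 not
(2,2)# 5/8 satisfied
(2,3)+ 2/8 not
(2,4)+ 2/5 satisfied
(3,1)+ 1/5 not
(3,2)# 4/7 satisfied
(3,3)# 5/7 satisfied
(3,4)# 2/4 satisfied
(4,1)# 3/5 satisfied
(4,2)# 5/7 satisfied
(4,4)# 3/4 satisfied
(5,1)# 3/5 satisfied
(5,2)+ 1/7 not
(5,3)# 5/7 satisfied
(5,4)+ 0/4 not
(6,1)+ 1/3 satisfied
(6,2)# 3/5 satisfied
(6,3)# 3/5 satisfied
(6,4)# 2/3 satisfied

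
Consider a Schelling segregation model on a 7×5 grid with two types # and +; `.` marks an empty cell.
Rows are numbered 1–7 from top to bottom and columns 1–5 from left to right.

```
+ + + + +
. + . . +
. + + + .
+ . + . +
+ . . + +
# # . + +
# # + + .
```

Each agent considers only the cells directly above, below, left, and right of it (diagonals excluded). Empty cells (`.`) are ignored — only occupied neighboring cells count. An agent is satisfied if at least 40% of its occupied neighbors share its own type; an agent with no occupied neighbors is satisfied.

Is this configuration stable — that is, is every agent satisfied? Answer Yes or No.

Yes

(1,1)+ 1/1 ✓
(1,2)+ 3/3 ✓
(1,3)+ 2/2 ✓
(1,4)+ 2/2 ✓
(1,5)+ 2/2 ✓
(2,2)+ 2/2 ✓
(2,5)+ 1/1 ✓
(3,2)+ 2/2 ✓
(3,3)+ 3/3 ✓
(3,4)+ 1/1 ✓
(4,1)+ 1/1 ✓
(4,3)+ 1/1 ✓
(4,5)+ 1/1 ✓
(5,1)+ 1/2 ✓
(5,4)+ 2/2 ✓
(5,5)+ 3/3 ✓
(6,1)# 2/3 ✓
(6,2)# 2/2 ✓
(6,4)+ 3/3 ✓
(6,5)+ 2/2 ✓
(7,1)# 2/2 ✓
(7,2)# 2/3 ✓
(7,3)+ 1/2 ✓
(7,4)+ 2/2 ✓
All meet the threshold, so the configuration is stable.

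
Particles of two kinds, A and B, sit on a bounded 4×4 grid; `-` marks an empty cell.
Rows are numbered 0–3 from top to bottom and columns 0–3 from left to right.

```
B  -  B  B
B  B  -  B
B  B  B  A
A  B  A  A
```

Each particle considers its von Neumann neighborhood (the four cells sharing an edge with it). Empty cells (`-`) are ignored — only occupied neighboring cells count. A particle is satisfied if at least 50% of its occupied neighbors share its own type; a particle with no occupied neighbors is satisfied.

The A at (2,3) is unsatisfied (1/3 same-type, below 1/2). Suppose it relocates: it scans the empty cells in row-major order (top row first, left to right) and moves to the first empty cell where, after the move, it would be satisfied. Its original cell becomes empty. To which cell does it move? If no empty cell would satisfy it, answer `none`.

Vacating (2,3). Empty cells in order:
  (0,1): 0/3 same-type → still unsatisfied.
  (1,2): 0/4 same-type → still unsatisfied.

none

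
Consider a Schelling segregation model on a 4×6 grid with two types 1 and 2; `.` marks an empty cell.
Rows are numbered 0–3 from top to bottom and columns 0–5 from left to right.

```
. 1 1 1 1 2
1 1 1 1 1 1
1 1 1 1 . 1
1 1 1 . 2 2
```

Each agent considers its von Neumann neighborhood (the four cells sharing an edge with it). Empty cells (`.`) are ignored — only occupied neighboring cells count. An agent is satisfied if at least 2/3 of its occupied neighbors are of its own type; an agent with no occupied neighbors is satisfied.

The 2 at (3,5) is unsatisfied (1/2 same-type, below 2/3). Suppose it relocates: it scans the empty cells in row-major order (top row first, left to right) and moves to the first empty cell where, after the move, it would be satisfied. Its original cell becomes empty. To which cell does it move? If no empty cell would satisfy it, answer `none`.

Vacating (3,5). Empty cells in order:
  (0,0): 0/2 same-type → still unsatisfied.
  (2,4): 1/4 same-type → still unsatisfied.
  (3,3): 1/3 same-type → still unsatisfied.

none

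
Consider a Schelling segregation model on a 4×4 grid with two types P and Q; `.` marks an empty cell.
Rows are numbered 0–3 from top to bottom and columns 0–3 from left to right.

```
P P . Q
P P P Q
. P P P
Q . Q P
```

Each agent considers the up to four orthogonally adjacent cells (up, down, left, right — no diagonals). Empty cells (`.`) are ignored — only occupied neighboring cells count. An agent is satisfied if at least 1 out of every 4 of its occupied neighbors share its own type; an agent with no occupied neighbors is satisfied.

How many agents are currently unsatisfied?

Row 0: (0,0)P 2/2 ok · (0,1)P 2/2 ok · (0,3)Q 1/1 ok
Row 1: (1,0)P 2/2 ok · (1,1)P 4/4 ok · (1,2)P 2/3 ok · (1,3)Q 1/3 ok
Row 2: (2,1)P 2/2 ok · (2,2)P 3/4 ok · (2,3)P 2/3 ok
Row 3: (3,0)Q 0/0 ok · (3,2)Q 0/2 unhappy · (3,3)P 1/2 ok
Unsatisfied: (3,2) — 1 in total.

1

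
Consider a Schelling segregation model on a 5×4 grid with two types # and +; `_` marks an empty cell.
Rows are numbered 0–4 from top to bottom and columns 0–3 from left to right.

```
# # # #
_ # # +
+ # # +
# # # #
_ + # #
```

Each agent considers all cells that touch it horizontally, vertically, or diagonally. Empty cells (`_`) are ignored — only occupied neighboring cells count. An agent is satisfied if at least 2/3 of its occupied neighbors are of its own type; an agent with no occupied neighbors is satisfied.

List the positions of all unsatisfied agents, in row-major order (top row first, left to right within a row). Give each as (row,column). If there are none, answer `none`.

(1,3), (2,0), (2,3), (3,0), (4,1)

(0,0)# 2/2 ✓
(0,1)# 4/4 ✓
(0,2)# 4/5 ✓
(0,3)# 2/3 ✓
(1,1)# 6/7 ✓
(1,2)# 6/8 ✓
(1,3)+ 1/5 ✗
(2,0)+ 0/4 ✗
(2,1)# 6/7 ✓
(2,2)# 6/8 ✓
(2,3)+ 1/5 ✗
(3,0)# 2/4 ✗
(3,1)# 5/7 ✓
(3,2)# 6/8 ✓
(3,3)# 4/5 ✓
(4,1)+ 0/4 ✗
(4,2)# 4/5 ✓
(4,3)# 3/3 ✓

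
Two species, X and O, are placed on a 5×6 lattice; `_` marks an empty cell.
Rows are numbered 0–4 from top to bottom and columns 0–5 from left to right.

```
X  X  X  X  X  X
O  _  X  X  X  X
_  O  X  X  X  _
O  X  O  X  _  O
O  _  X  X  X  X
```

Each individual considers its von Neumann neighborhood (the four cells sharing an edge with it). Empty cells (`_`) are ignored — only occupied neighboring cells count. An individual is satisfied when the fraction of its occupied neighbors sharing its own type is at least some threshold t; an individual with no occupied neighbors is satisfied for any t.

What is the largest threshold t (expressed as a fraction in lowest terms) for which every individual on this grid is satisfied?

0/1

(0,0)X 1/2
(0,1)X 2/2
(0,2)X 3/3
(0,3)X 3/3
(0,4)X 3/3
(0,5)X 2/2
(1,0)O 0/1
(1,2)X 3/3
(1,3)X 4/4
(1,4)X 4/4
(1,5)X 2/2
(2,1)O 0/2
(2,2)X 2/4
(2,3)X 4/4
(2,4)X 2/2
(3,0)O 1/2
(3,1)X 0/3
(3,2)O 0/4
(3,3)X 2/3
(3,5)O 0/1
(4,0)O 1/1
(4,2)X 1/2
(4,3)X 3/3
(4,4)X 2/2
(4,5)X 1/2
The smallest same-type fraction is 0/1 at (1,0), which reduces to 0/1. Any threshold above that leaves this individual unsatisfied.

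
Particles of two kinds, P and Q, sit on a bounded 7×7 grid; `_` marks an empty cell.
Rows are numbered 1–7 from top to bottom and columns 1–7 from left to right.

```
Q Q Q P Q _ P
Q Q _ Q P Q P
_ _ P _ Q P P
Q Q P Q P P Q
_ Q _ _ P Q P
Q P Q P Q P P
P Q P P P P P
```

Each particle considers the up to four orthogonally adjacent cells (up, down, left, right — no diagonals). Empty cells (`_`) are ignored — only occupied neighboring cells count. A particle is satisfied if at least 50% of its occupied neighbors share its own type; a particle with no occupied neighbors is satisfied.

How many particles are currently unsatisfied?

20

Row 1: (1,1)Q 2/2 satisfied · (1,2)Q 3/3 satisfied · (1,3)Q 1/2 satisfied · (1,4)P 0/3 not · (1,5)Q 0/2 not · (1,7)P 1/1 satisfied
Row 2: (2,1)Q 2/2 satisfied · (2,2)Q 2/2 satisfied · (2,4)Q 0/2 not · (2,5)P 0/4 not · (2,6)Q 0/3 not · (2,7)P 2/3 satisfied
Row 3: (3,3)P 1/1 satisfied · (3,5)Q 0/3 not · (3,6)P 2/4 satisfied · (3,7)P 2/3 satisfied
Row 4: (4,1)Q 1/1 satisfied · (4,2)Q 2/3 satisfied · (4,3)P 1/3 not · (4,4)Q 0/2 not · (4,5)P 2/4 satisfied · (4,6)P 2/4 satisfied · (4,7)Q 0/3 not
Row 5: (5,2)Q 1/2 satisfied · (5,5)P 1/3 not · (5,6)Q 0/4 not · (5,7)P 1/3 not
Row 6: (6,1)Q 0/2 not · (6,2)P 0/4 not · (6,3)Q 0/3 not · (6,4)P 1/3 not · (6,5)Q 0/4 not · (6,6)P 2/4 satisfied · (6,7)P 3/3 satisfied
Row 7: (7,1)P 0/2 not · (7,2)Q 0/3 not · (7,3)P 1/3 not · (7,4)P 3/3 satisfied · (7,5)P 2/3 satisfied · (7,6)P 3/3 satisfied · (7,7)P 2/2 satisfied
Unsatisfied: (1,4), (1,5), (2,4), (2,5), (2,6), (3,5), (4,3), (4,4), (4,7), (5,5), (5,6), (5,7), (6,1), (6,2), (6,3), (6,4), (6,5), (7,1), (7,2), (7,3) — 20 in total.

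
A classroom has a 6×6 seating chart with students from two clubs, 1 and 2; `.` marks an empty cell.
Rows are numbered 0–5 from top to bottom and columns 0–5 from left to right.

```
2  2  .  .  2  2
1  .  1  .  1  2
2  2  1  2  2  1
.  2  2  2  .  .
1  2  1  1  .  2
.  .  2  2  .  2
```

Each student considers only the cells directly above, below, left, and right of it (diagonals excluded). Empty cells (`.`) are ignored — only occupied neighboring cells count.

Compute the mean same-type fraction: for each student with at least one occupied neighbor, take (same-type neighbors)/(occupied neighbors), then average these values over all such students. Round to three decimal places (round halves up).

Row 0: (0,0)2 1/2 · (0,1)2 1/1 · (0,4)2 1/2 · (0,5)2 2/2
Row 1: (1,0)1 0/2 · (1,2)1 1/1 · (1,4)1 0/3 · (1,5)2 1/3
Row 2: (2,0)2 1/2 · (2,1)2 2/3 · (2,2)1 1/4 · (2,3)2 2/3 · (2,4)2 1/3 · (2,5)1 0/2
Row 3: (3,1)2 3/3 · (3,2)2 2/4 · (3,3)2 2/3
Row 4: (4,0)1 0/1 · (4,1)2 1/3 · (4,2)1 1/4 · (4,3)1 1/3 · (4,5)2 1/1
Row 5: (5,2)2 1/2 · (5,3)2 1/2 · (5,5)2 1/1
Sum over 25 students: 1/2 + 1/1 + 1/2 + 2/2 + 0/2 + 1/1 + 0/3 + 1/3 + 1/2 + 2/3 + 1/4 + 2/3 + 1/3 + 0/2 + 3/3 + 2/4 + 2/3 + 0/1 + 1/3 + 1/4 + 1/3 + 1/1 + 1/2 + 1/2 + 1/1 = 77/6; mean = 77/6 ÷ 25 = 77/150 = 0.513333… → 0.513.

0.513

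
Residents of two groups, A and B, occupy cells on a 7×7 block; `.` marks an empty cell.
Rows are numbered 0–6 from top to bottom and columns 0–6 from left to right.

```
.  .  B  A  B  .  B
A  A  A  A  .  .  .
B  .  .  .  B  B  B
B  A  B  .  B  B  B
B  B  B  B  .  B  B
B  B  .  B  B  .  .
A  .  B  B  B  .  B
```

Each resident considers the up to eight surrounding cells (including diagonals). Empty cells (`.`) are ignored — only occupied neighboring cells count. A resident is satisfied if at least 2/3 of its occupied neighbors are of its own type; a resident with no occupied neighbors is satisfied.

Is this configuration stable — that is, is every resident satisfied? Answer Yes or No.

No

(0,2)B 0/4 ✗
(0,3)A 2/4 ✗
(0,4)B 0/2 ✗
(0,6)B 0/0 ✓
(1,0)A 1/2 ✗
(1,1)A 2/4 ✗
(1,2)A 3/4 ✓
(1,3)A 2/5 ✗
(2,0)B 1/4 ✗
(2,4)B 3/4 ✓
(2,5)B 5/5 ✓
(2,6)B 3/3 ✓
(3,0)B 3/4 ✓
(3,1)A 0/6 ✗
(3,2)B 3/4 ✓
(3,4)B 5/5 ✓
(3,5)B 7/7 ✓
(3,6)B 5/5 ✓
(4,0)B 4/5 ✓
(4,1)B 6/7 ✓
(4,2)B 5/6 ✓
(4,3)B 5/5 ✓
(4,5)B 5/5 ✓
(4,6)B 3/3 ✓
(5,0)B 3/4 ✓
(5,1)B 5/6 ✓
(5,3)B 6/6 ✓
(5,4)B 5/5 ✓
(6,0)A 0/2 ✗
(6,2)B 3/3 ✓
(6,3)B 4/4 ✓
(6,4)B 3/3 ✓
(6,6)B 0/0 ✓
For instance (0,2) has only 0/4 same-type neighbors, below 2/3.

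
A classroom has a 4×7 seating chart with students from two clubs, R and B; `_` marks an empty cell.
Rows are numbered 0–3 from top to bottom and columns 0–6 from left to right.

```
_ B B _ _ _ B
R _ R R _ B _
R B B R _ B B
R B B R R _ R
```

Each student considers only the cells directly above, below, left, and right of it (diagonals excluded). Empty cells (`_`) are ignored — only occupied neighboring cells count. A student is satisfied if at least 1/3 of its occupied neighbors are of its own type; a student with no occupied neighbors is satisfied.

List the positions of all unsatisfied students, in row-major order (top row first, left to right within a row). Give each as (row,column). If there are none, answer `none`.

Row 0: (0,1)B 1/1 satisfied · (0,2)B 1/2 satisfied · (0,6)B 0/0 satisfied
Row 1: (1,0)R 1/1 satisfied · (1,2)R 1/3 satisfied · (1,3)R 2/2 satisfied · (1,5)B 1/1 satisfied
Row 2: (2,0)R 2/3 satisfied · (2,1)B 2/3 satisfied · (2,2)B 2/4 satisfied · (2,3)R 2/3 satisfied · (2,5)B 2/2 satisfied · (2,6)B 1/2 satisfied
Row 3: (3,0)R 1/2 satisfied · (3,1)B 2/3 satisfied · (3,2)B 2/3 satisfied · (3,3)R 2/3 satisfied · (3,4)R 1/1 satisfied · (3,6)R 0/1 not

(3,6)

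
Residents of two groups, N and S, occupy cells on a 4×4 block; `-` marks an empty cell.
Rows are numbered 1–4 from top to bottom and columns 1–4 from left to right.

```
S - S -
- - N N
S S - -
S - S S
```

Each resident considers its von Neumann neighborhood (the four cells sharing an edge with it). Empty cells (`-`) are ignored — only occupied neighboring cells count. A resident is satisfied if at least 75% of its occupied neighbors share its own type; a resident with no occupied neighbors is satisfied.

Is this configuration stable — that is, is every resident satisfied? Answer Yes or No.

(1,1)S 0/0 ok
(1,3)S 0/1 unhappy
(2,3)N 1/2 unhappy
(2,4)N 1/1 ok
(3,1)S 2/2 ok
(3,2)S 1/1 ok
(4,1)S 1/1 ok
(4,3)S 1/1 ok
(4,4)S 1/1 ok
For instance (1,3) has only 0/1 same-type neighbors, below 3/4.

No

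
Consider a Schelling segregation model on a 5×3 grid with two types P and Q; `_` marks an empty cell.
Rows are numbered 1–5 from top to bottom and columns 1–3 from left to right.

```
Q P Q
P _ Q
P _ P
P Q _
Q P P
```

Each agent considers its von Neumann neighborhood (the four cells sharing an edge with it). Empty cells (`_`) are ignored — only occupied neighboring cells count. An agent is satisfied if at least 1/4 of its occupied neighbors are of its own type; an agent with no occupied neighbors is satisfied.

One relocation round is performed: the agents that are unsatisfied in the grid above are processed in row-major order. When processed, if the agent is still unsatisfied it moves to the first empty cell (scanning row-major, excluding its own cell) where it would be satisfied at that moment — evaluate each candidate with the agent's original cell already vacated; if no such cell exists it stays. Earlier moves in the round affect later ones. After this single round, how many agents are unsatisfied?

Initially unsatisfied (in order): (1,1), (1,2), (3,3), (4,2), (5,1).
  (1,1) → (2,2).
  (1,2) → (1,1).
  (3,3) → (1,2).
  (4,2) → (3,2).
  (5,1) → (3,3).
Resulting grid:
P P Q
P Q Q
P Q Q
P _ _
_ P P
All satisfied now.

0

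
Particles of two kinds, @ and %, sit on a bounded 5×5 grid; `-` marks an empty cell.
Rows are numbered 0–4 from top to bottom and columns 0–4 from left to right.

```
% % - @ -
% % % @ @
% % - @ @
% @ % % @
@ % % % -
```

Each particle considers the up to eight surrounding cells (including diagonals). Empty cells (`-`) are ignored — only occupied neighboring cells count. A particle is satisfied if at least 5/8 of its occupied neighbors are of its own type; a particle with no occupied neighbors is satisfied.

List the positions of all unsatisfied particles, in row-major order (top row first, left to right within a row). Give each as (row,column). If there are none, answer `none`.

(1,2), (2,3), (3,0), (3,1), (3,3), (3,4), (4,0), (4,1)

Row 0: (0,0)% 3/3 ✓ · (0,1)% 4/4 ✓ · (0,3)@ 2/3 ✓
Row 1: (1,0)% 5/5 ✓ · (1,1)% 6/6 ✓ · (1,2)% 3/6 ✗ · (1,3)@ 4/5 ✓ · (1,4)@ 4/4 ✓
Row 2: (2,0)% 4/5 ✓ · (2,1)% 6/7 ✓ · (2,3)@ 4/7 ✗ · (2,4)@ 4/5 ✓
Row 3: (3,0)% 3/5 ✗ · (3,1)@ 1/7 ✗ · (3,2)% 5/7 ✓ · (3,3)% 3/6 ✗ · (3,4)@ 2/4 ✗
Row 4: (4,0)@ 1/3 ✗ · (4,1)% 3/5 ✗ · (4,2)% 4/5 ✓ · (4,3)% 3/4 ✓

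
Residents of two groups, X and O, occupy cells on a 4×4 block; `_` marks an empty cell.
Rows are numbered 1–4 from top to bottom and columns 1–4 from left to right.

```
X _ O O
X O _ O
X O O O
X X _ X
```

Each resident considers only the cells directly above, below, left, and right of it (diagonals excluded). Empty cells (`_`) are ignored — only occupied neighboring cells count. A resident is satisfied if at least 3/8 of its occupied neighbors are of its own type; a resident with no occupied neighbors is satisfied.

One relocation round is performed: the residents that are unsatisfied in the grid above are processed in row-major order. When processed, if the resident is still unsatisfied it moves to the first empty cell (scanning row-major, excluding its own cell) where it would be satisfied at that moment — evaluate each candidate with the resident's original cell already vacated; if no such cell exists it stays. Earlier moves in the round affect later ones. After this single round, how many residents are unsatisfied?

Initially unsatisfied (in order): (4,4).
  (4,4) → (4,3).
Resulting grid:
X _ O O
X O _ O
X O O O
X X X _
All satisfied now.

0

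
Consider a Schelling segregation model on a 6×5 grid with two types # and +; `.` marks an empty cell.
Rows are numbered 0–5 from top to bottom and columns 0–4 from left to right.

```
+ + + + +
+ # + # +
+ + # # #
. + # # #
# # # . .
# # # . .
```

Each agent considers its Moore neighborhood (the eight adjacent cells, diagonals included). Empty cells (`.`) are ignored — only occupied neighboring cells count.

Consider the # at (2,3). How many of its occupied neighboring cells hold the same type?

Occupied neighbors of (2,3): (1,2)=+, (1,3)=#, (1,4)=+, (2,2)=#, (2,4)=#, (3,2)=#, (3,3)=#, (3,4)=#.
Same type (#): 6 of 8.

6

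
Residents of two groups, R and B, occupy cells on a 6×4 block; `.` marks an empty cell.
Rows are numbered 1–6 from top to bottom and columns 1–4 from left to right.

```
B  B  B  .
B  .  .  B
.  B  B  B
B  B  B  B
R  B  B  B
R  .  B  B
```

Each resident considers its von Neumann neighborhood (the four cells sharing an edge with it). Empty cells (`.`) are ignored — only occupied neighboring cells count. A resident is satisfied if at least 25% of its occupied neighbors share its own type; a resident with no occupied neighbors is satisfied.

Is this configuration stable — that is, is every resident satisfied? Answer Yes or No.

(1,1)B 2/2 satisfied
(1,2)B 2/2 satisfied
(1,3)B 1/1 satisfied
(2,1)B 1/1 satisfied
(2,4)B 1/1 satisfied
(3,2)B 2/2 satisfied
(3,3)B 3/3 satisfied
(3,4)B 3/3 satisfied
(4,1)B 1/2 satisfied
(4,2)B 4/4 satisfied
(4,3)B 4/4 satisfied
(4,4)B 3/3 satisfied
(5,1)R 1/3 satisfied
(5,2)B 2/3 satisfied
(5,3)B 4/4 satisfied
(5,4)B 3/3 satisfied
(6,1)R 1/1 satisfied
(6,3)B 2/2 satisfied
(6,4)B 2/2 satisfied
All meet the threshold, so the configuration is stable.

Yes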